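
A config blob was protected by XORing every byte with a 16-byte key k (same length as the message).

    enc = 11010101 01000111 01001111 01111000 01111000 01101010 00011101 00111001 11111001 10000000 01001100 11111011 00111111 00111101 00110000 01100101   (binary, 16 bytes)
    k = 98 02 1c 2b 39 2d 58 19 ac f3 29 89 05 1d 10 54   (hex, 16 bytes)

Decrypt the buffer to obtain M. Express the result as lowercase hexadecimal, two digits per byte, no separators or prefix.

XOR is its own inverse, so applying the key byte-wise gives the result directly.
byte 0: d5 XOR 98 = 4d
byte 1: 47 XOR 02 = 45
byte 2: 4f XOR 1c = 53
byte 3: 78 XOR 2b = 53
byte 4: 78 XOR 39 = 41
byte 5: 6a XOR 2d = 47
byte 6: 1d XOR 58 = 45
byte 7: 39 XOR 19 = 20
byte 8: f9 XOR ac = 55
byte 9: 80 XOR f3 = 73
byte 10: 4c XOR 29 = 65
byte 11: fb XOR 89 = 72
byte 12: 3f XOR 05 = 3a
byte 13: 3d XOR 1d = 20
byte 14: 30 XOR 10 = 20
byte 15: 65 XOR 54 = 31

4d45535341474520557365723a202031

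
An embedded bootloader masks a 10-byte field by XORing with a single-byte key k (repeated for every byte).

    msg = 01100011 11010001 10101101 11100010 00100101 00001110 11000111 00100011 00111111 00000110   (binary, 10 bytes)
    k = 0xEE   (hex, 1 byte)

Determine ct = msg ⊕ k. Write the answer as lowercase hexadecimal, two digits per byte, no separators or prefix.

The 1-byte key repeats, so the effective keystream is ee ee ee ee ee ee ee ee ee ee.
byte 0: 63 XOR ee = 8d
byte 1: d1 XOR ee = 3f
byte 2: ad XOR ee = 43
byte 3: e2 XOR ee = 0c
byte 4: 25 XOR ee = cb
byte 5: 0e XOR ee = e0
byte 6: c7 XOR ee = 29
byte 7: 23 XOR ee = cd
byte 8: 3f XOR ee = d1
byte 9: 06 XOR ee = e8

8d3f430ccbe029cdd1e8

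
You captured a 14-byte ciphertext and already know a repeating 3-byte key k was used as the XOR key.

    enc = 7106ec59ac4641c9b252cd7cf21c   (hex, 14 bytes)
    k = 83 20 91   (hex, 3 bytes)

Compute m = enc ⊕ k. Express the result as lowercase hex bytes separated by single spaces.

f2 26 7d da 8c d7 c2 e9 23 d1 ed ed 71 3c

The 3-byte key repeats, so the effective keystream is 83 20 91 83 20 91 83 20 91 83 20 91 83 20.
byte 0: 01110001 xor 10000011 = 11110010
byte 1: 00000110 xor 00100000 = 00100110
byte 2: 11101100 xor 10010001 = 01111101
byte 3: 01011001 xor 10000011 = 11011010
byte 4: 10101100 xor 00100000 = 10001100
byte 5: 01000110 xor 10010001 = 11010111
byte 6: 01000001 xor 10000011 = 11000010
byte 7: 11001001 xor 00100000 = 11101001
byte 8: 10110010 xor 10010001 = 00100011
byte 9: 01010010 xor 10000011 = 11010001
byte 10: 11001101 xor 00100000 = 11101101
byte 11: 01111100 xor 10010001 = 11101101
byte 12: 11110010 xor 10000011 = 01110001
byte 13: 00011100 xor 00100000 = 00111100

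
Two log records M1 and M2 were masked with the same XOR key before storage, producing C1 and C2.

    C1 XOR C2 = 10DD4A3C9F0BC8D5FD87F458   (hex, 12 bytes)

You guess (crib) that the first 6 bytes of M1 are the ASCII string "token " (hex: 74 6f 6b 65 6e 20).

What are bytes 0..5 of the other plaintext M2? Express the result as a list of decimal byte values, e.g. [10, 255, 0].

[100, 178, 33, 89, 241, 43]

Since C1 ⊕ C2 = M1 ⊕ M2, XORing with the guessed M1 bytes yields the corresponding M2 bytes: M2 = (C1 ⊕ C2) ⊕ M1.
10 ⊕ 74 = 64
dd ⊕ 6f = b2
4a ⊕ 6b = 21
3c ⊕ 65 = 59
9f ⊕ 6e = f1
0b ⊕ 20 = 2b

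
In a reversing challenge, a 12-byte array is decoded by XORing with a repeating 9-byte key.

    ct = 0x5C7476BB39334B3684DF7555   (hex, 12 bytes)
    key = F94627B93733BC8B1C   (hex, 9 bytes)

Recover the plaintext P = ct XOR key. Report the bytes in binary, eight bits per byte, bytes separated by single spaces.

10100101 00110010 01010001 00000010 00001110 00000000 11110111 10111101 10011000 00100110 00110011 01110010

The 9-byte key repeats, so the effective keystream is f9 46 27 b9 37 33 bc 8b 1c f9 46 27.
byte 0: 5c ⊕ f9 = a5
byte 1: 74 ⊕ 46 = 32
byte 2: 76 ⊕ 27 = 51
byte 3: bb ⊕ b9 = 02
byte 4: 39 ⊕ 37 = 0e
byte 5: 33 ⊕ 33 = 00
byte 6: 4b ⊕ bc = f7
byte 7: 36 ⊕ 8b = bd
byte 8: 84 ⊕ 1c = 98
byte 9: df ⊕ f9 = 26
byte 10: 75 ⊕ 46 = 33
byte 11: 55 ⊕ 27 = 72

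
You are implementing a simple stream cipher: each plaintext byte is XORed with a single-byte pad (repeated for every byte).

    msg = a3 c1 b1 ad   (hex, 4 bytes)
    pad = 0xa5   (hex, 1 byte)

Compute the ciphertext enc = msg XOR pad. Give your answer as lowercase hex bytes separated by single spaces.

The 1-byte key repeats, so the effective keystream is a5 a5 a5 a5.
byte 0: 10100011 xor 10100101 = 00000110
byte 1: 11000001 xor 10100101 = 01100100
byte 2: 10110001 xor 10100101 = 00010100
byte 3: 10101101 xor 10100101 = 00001000

06 64 14 08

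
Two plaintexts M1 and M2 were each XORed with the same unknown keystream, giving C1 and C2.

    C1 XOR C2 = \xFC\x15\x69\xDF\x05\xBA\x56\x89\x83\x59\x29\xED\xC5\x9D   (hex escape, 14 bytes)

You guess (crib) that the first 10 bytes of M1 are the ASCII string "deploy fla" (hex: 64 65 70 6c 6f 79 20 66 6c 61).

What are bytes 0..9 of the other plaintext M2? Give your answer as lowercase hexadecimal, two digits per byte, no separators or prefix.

Since C1 ⊕ C2 = M1 ⊕ M2, XORing with the guessed M1 bytes yields the corresponding M2 bytes: M2 = (C1 ⊕ C2) ⊕ M1.
252 ^ 100 = 152
 21 ^ 101 = 112
105 ^ 112 =  25
223 ^ 108 = 179
  5 ^ 111 = 106
186 ^ 121 = 195
 86 ^  32 = 118
137 ^ 102 = 239
131 ^ 108 = 239
 89 ^  97 =  56

987019b36ac376efef38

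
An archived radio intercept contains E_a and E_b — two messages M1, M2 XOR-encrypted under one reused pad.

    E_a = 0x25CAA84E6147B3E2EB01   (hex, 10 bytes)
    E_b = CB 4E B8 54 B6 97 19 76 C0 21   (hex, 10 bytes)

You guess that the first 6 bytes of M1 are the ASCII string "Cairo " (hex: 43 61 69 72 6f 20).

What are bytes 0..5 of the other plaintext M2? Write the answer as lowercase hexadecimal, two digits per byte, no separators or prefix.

First, E_a ⊕ E_b = (M1 ⊕ K) ⊕ (M2 ⊕ K) = M1 ⊕ M2, so the key drops out. Then M2 = (M1 ⊕ M2) ⊕ M1 over the first 6 bytes.
byte 0: (25 ⊕ cb) ⊕ 43 = ee ⊕ 43 = ad
byte 1: (ca ⊕ 4e) ⊕ 61 = 84 ⊕ 61 = e5
byte 2: (a8 ⊕ b8) ⊕ 69 = 10 ⊕ 69 = 79
byte 3: (4e ⊕ 54) ⊕ 72 = 1a ⊕ 72 = 68
byte 4: (61 ⊕ b6) ⊕ 6f = d7 ⊕ 6f = b8
byte 5: (47 ⊕ 97) ⊕ 20 = d0 ⊕ 20 = f0

ade57968b8f0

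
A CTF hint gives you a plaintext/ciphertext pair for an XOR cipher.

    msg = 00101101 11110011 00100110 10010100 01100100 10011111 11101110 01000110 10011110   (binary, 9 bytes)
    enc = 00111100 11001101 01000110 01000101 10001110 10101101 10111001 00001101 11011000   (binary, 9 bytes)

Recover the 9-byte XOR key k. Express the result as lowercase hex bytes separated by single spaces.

11 3e 60 d1 ea 32 57 4b 46

Since enc = msg ⊕ k, XORing both sides with msg gives k = msg ⊕ enc.
2d XOR 3c = 11
f3 XOR cd = 3e
26 XOR 46 = 60
94 XOR 45 = d1
64 XOR 8e = ea
9f XOR ad = 32
ee XOR b9 = 57
46 XOR 0d = 4b
9e XOR d8 = 46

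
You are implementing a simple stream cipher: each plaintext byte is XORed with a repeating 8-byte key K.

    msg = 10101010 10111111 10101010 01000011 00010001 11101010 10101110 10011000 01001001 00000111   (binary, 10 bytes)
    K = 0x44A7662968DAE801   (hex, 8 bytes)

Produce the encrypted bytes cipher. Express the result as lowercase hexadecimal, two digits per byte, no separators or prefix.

The 8-byte key repeats, so the effective keystream is 44 a7 66 29 68 da e8 01 44 a7.
byte 0: 10101010 ^ 01000100 = 11101110
byte 1: 10111111 ^ 10100111 = 00011000
byte 2: 10101010 ^ 01100110 = 11001100
byte 3: 01000011 ^ 00101001 = 01101010
byte 4: 00010001 ^ 01101000 = 01111001
byte 5: 11101010 ^ 11011010 = 00110000
byte 6: 10101110 ^ 11101000 = 01000110
byte 7: 10011000 ^ 00000001 = 10011001
byte 8: 01001001 ^ 01000100 = 00001101
byte 9: 00000111 ^ 10100111 = 10100000

ee18cc6a793046990da0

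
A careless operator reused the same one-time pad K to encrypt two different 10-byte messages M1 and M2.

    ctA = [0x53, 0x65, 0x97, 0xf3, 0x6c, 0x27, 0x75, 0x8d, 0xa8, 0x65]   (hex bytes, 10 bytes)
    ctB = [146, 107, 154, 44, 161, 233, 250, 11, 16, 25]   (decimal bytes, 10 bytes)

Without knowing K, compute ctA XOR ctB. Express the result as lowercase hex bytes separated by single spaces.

c1 0e 0d df cd ce 8f 86 b8 7c

ctA ⊕ ctB = (M1 ⊕ K) ⊕ (M2 ⊕ K) = M1 ⊕ M2 — the shared key cancels under XOR.
 83 ^ 146 = 193
101 ^ 107 =  14
151 ^ 154 =  13
243 ^  44 = 223
108 ^ 161 = 205
 39 ^ 233 = 206
117 ^ 250 = 143
141 ^  11 = 134
168 ^  16 = 184
101 ^  25 = 124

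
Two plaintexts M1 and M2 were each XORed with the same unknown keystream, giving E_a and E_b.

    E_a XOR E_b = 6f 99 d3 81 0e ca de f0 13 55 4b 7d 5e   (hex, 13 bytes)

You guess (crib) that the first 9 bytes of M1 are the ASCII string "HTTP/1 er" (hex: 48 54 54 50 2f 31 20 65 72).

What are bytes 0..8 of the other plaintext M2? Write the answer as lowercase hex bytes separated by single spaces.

27 cd 87 d1 21 fb fe 95 61

Since E_a ⊕ E_b = M1 ⊕ M2, XORing with the guessed M1 bytes yields the corresponding M2 bytes: M2 = (E_a ⊕ E_b) ⊕ M1.
6f xor 48 = 27
99 xor 54 = cd
d3 xor 54 = 87
81 xor 50 = d1
0e xor 2f = 21
ca xor 31 = fb
de xor 20 = fe
f0 xor 65 = 95
13 xor 72 = 61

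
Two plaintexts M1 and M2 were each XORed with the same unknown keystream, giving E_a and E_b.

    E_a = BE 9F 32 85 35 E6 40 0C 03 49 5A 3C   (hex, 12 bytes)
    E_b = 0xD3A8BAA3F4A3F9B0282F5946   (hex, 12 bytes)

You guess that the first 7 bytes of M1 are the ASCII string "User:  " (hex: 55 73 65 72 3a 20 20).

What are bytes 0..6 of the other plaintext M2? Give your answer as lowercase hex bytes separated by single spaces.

38 44 ed 54 fb 65 99

First, E_a ⊕ E_b = (M1 ⊕ K) ⊕ (M2 ⊕ K) = M1 ⊕ M2, so the key drops out. Then M2 = (M1 ⊕ M2) ⊕ M1 over the first 7 bytes.
byte 0: (be xor d3) xor 55 = 6d xor 55 = 38
byte 1: (9f xor a8) xor 73 = 37 xor 73 = 44
byte 2: (32 xor ba) xor 65 = 88 xor 65 = ed
byte 3: (85 xor a3) xor 72 = 26 xor 72 = 54
byte 4: (35 xor f4) xor 3a = c1 xor 3a = fb
byte 5: (e6 xor a3) xor 20 = 45 xor 20 = 65
byte 6: (40 xor f9) xor 20 = b9 xor 20 = 99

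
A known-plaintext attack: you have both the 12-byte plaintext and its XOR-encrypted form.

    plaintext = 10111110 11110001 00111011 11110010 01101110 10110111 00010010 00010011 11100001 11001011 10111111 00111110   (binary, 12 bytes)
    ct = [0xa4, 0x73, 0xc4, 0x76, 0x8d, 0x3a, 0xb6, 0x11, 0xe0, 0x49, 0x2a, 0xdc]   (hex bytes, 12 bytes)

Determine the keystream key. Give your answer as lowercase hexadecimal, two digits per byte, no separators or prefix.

1a82ff84e38da402018295e2

Since ct = plaintext ⊕ key, XORing both sides with plaintext gives key = plaintext ⊕ ct.
byte 0: be xor a4 = 1a
byte 1: f1 xor 73 = 82
byte 2: 3b xor c4 = ff
byte 3: f2 xor 76 = 84
byte 4: 6e xor 8d = e3
byte 5: b7 xor 3a = 8d
byte 6: 12 xor b6 = a4
byte 7: 13 xor 11 = 02
byte 8: e1 xor e0 = 01
byte 9: cb xor 49 = 82
byte 10: bf xor 2a = 95
byte 11: 3e xor dc = e2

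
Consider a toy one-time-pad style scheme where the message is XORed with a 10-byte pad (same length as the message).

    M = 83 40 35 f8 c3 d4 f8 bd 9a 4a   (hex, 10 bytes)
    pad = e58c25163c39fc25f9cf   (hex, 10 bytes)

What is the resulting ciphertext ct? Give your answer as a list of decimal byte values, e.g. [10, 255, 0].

[102, 204, 16, 238, 255, 237, 4, 152, 99, 133]

XOR is its own inverse, so applying the key byte-wise gives the result directly.
10000011 XOR 11100101 = 01100110
01000000 XOR 10001100 = 11001100
00110101 XOR 00100101 = 00010000
11111000 XOR 00010110 = 11101110
11000011 XOR 00111100 = 11111111
11010100 XOR 00111001 = 11101101
11111000 XOR 11111100 = 00000100
10111101 XOR 00100101 = 10011000
10011010 XOR 11111001 = 01100011
01001010 XOR 11001111 = 10000101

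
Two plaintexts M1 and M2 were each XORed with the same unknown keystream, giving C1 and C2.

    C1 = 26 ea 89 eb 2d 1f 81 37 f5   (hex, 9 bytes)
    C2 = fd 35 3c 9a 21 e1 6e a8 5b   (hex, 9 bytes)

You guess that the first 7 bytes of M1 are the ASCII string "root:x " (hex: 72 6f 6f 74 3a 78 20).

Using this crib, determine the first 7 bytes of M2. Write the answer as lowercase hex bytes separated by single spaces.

a9 b0 da 05 36 86 cf

First, C1 ⊕ C2 = (M1 ⊕ K) ⊕ (M2 ⊕ K) = M1 ⊕ M2, so the key drops out. Then M2 = (M1 ⊕ M2) ⊕ M1 over the first 7 bytes.
byte 0: (26 XOR fd) XOR 72 = db XOR 72 = a9
byte 1: (ea XOR 35) XOR 6f = df XOR 6f = b0
byte 2: (89 XOR 3c) XOR 6f = b5 XOR 6f = da
byte 3: (eb XOR 9a) XOR 74 = 71 XOR 74 = 05
byte 4: (2d XOR 21) XOR 3a = 0c XOR 3a = 36
byte 5: (1f XOR e1) XOR 78 = fe XOR 78 = 86
byte 6: (81 XOR 6e) XOR 20 = ef XOR 20 = cf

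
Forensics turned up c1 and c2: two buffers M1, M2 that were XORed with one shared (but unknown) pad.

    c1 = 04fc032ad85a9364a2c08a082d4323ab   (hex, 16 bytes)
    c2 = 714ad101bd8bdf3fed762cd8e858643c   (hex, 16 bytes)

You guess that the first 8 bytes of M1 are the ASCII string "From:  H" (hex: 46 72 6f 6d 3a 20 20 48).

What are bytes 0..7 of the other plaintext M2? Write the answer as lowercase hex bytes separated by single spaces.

First, c1 ⊕ c2 = (M1 ⊕ K) ⊕ (M2 ⊕ K) = M1 ⊕ M2, so the key drops out. Then M2 = (M1 ⊕ M2) ⊕ M1 over the first 8 bytes.
byte 0: (04 xor 71) xor 46 = 75 xor 46 = 33
byte 1: (fc xor 4a) xor 72 = b6 xor 72 = c4
byte 2: (03 xor d1) xor 6f = d2 xor 6f = bd
byte 3: (2a xor 01) xor 6d = 2b xor 6d = 46
byte 4: (d8 xor bd) xor 3a = 65 xor 3a = 5f
byte 5: (5a xor 8b) xor 20 = d1 xor 20 = f1
byte 6: (93 xor df) xor 20 = 4c xor 20 = 6c
byte 7: (64 xor 3f) xor 48 = 5b xor 48 = 13

33 c4 bd 46 5f f1 6c 13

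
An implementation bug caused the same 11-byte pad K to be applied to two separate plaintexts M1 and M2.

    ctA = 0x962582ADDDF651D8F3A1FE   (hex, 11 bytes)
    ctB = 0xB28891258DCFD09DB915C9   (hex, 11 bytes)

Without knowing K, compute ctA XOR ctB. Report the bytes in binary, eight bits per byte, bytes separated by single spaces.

ctA ⊕ ctB = (M1 ⊕ K) ⊕ (M2 ⊕ K) = M1 ⊕ M2 — the shared key cancels under XOR.
96 xor b2 = 24
25 xor 88 = ad
82 xor 91 = 13
ad xor 25 = 88
dd xor 8d = 50
f6 xor cf = 39
51 xor d0 = 81
d8 xor 9d = 45
f3 xor b9 = 4a
a1 xor 15 = b4
fe xor c9 = 37

00100100 10101101 00010011 10001000 01010000 00111001 10000001 01000101 01001010 10110100 00110111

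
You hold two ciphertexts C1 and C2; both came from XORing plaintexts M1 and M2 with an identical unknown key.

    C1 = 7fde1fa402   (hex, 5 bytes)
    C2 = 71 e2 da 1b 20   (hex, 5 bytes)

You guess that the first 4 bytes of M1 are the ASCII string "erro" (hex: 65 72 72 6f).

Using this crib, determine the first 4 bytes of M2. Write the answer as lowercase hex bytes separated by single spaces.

First, C1 ⊕ C2 = (M1 ⊕ K) ⊕ (M2 ⊕ K) = M1 ⊕ M2, so the key drops out. Then M2 = (M1 ⊕ M2) ⊕ M1 over the first 4 bytes.
byte 0: (7f ⊕ 71) ⊕ 65 = 0e ⊕ 65 = 6b
byte 1: (de ⊕ e2) ⊕ 72 = 3c ⊕ 72 = 4e
byte 2: (1f ⊕ da) ⊕ 72 = c5 ⊕ 72 = b7
byte 3: (a4 ⊕ 1b) ⊕ 6f = bf ⊕ 6f = d0

6b 4e b7 d0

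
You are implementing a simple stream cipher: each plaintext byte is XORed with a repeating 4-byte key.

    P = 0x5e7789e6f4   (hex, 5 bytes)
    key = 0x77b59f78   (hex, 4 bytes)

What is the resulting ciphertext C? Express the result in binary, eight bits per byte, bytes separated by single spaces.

00101001 11000010 00010110 10011110 10000011

The 4-byte key repeats, so the effective keystream is 77 b5 9f 78 77.
byte 0: 5e ^ 77 = 29
byte 1: 77 ^ b5 = c2
byte 2: 89 ^ 9f = 16
byte 3: e6 ^ 78 = 9e
byte 4: f4 ^ 77 = 83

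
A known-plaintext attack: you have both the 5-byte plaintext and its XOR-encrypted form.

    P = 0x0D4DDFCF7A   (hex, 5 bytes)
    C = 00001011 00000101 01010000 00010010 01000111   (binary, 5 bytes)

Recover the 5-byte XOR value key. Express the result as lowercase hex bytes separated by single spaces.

06 48 8f dd 3d

Since C = P ⊕ key, XORing both sides with P gives key = P ⊕ C.
byte 0: 00001101 XOR 00001011 = 00000110
byte 1: 01001101 XOR 00000101 = 01001000
byte 2: 11011111 XOR 01010000 = 10001111
byte 3: 11001111 XOR 00010010 = 11011101
byte 4: 01111010 XOR 01000111 = 00111101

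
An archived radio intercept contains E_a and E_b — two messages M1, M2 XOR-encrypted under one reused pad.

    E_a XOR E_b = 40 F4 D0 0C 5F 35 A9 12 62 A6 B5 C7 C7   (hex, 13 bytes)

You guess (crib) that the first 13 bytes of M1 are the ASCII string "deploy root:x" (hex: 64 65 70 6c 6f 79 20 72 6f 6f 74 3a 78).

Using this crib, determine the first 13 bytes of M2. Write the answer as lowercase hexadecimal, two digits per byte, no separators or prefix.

2491a060304c89600dc9c1fdbf

Since E_a ⊕ E_b = M1 ⊕ M2, XORing with the guessed M1 bytes yields the corresponding M2 bytes: M2 = (E_a ⊕ E_b) ⊕ M1.
byte 0: 01000000 xor 01100100 = 00100100
byte 1: 11110100 xor 01100101 = 10010001
byte 2: 11010000 xor 01110000 = 10100000
byte 3: 00001100 xor 01101100 = 01100000
byte 4: 01011111 xor 01101111 = 00110000
byte 5: 00110101 xor 01111001 = 01001100
byte 6: 10101001 xor 00100000 = 10001001
byte 7: 00010010 xor 01110010 = 01100000
byte 8: 01100010 xor 01101111 = 00001101
byte 9: 10100110 xor 01101111 = 11001001
byte 10: 10110101 xor 01110100 = 11000001
byte 11: 11000111 xor 00111010 = 11111101
byte 12: 11000111 xor 01111000 = 10111111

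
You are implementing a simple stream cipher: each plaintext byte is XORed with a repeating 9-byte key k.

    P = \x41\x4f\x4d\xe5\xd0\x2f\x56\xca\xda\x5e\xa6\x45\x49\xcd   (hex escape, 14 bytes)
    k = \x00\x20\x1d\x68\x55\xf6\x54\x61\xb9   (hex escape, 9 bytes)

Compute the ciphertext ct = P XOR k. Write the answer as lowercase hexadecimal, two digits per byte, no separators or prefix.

The 9-byte key repeats, so the effective keystream is 00 20 1d 68 55 f6 54 61 b9 00 20 1d 68 55.
byte 0: 41 xor 00 = 41
byte 1: 4f xor 20 = 6f
byte 2: 4d xor 1d = 50
byte 3: e5 xor 68 = 8d
byte 4: d0 xor 55 = 85
byte 5: 2f xor f6 = d9
byte 6: 56 xor 54 = 02
byte 7: ca xor 61 = ab
byte 8: da xor b9 = 63
byte 9: 5e xor 00 = 5e
byte 10: a6 xor 20 = 86
byte 11: 45 xor 1d = 58
byte 12: 49 xor 68 = 21
byte 13: cd xor 55 = 98

416f508d85d902ab635e86582198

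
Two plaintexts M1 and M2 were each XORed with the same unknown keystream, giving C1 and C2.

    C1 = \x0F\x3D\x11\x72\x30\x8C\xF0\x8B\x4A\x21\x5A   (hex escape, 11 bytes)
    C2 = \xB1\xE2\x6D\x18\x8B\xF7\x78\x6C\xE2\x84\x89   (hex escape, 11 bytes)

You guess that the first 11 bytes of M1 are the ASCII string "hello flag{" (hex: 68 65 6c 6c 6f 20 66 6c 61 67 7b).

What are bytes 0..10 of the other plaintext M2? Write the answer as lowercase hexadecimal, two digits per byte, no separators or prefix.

d6ba1006d45bee8bc9c2a8

First, C1 ⊕ C2 = (M1 ⊕ K) ⊕ (M2 ⊕ K) = M1 ⊕ M2, so the key drops out. Then M2 = (M1 ⊕ M2) ⊕ M1 over the first 11 bytes.
byte 0: (0f xor b1) xor 68 = be xor 68 = d6
byte 1: (3d xor e2) xor 65 = df xor 65 = ba
byte 2: (11 xor 6d) xor 6c = 7c xor 6c = 10
byte 3: (72 xor 18) xor 6c = 6a xor 6c = 06
byte 4: (30 xor 8b) xor 6f = bb xor 6f = d4
byte 5: (8c xor f7) xor 20 = 7b xor 20 = 5b
byte 6: (f0 xor 78) xor 66 = 88 xor 66 = ee
byte 7: (8b xor 6c) xor 6c = e7 xor 6c = 8b
byte 8: (4a xor e2) xor 61 = a8 xor 61 = c9
byte 9: (21 xor 84) xor 67 = a5 xor 67 = c2
byte 10: (5a xor 89) xor 7b = d3 xor 7b = a8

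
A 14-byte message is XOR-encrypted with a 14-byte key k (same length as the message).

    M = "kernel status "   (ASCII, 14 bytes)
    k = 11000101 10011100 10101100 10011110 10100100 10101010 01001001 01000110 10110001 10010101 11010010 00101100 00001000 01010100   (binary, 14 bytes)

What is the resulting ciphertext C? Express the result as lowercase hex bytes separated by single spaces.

ae f9 de f0 c1 c6 69 35 c5 f4 a6 59 7b 74

6b XOR c5 = ae
65 XOR 9c = f9
72 XOR ac = de
6e XOR 9e = f0
65 XOR a4 = c1
6c XOR aa = c6
20 XOR 49 = 69
73 XOR 46 = 35
74 XOR b1 = c5
61 XOR 95 = f4
74 XOR d2 = a6
75 XOR 2c = 59
73 XOR 08 = 7b
20 XOR 54 = 74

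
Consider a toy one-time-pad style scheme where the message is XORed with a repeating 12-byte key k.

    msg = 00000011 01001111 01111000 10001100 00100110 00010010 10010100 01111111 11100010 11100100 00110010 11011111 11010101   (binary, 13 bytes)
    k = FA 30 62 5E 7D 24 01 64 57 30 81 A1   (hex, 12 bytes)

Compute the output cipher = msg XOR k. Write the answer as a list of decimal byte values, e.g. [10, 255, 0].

The 12-byte key repeats, so the effective keystream is fa 30 62 5e 7d 24 01 64 57 30 81 a1 fa.
byte 0: 00000011 xor 11111010 = 11111001
byte 1: 01001111 xor 00110000 = 01111111
byte 2: 01111000 xor 01100010 = 00011010
byte 3: 10001100 xor 01011110 = 11010010
byte 4: 00100110 xor 01111101 = 01011011
byte 5: 00010010 xor 00100100 = 00110110
byte 6: 10010100 xor 00000001 = 10010101
byte 7: 01111111 xor 01100100 = 00011011
byte 8: 11100010 xor 01010111 = 10110101
byte 9: 11100100 xor 00110000 = 11010100
byte 10: 00110010 xor 10000001 = 10110011
byte 11: 11011111 xor 10100001 = 01111110
byte 12: 11010101 xor 11111010 = 00101111

[249, 127, 26, 210, 91, 54, 149, 27, 181, 212, 179, 126, 47]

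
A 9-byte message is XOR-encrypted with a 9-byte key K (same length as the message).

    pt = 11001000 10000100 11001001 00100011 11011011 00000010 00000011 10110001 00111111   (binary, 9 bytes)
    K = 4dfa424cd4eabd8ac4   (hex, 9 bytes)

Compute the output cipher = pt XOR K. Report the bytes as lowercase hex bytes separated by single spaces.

85 7e 8b 6f 0f e8 be 3b fb

200 ⊕  77 = 133
132 ⊕ 250 = 126
201 ⊕  66 = 139
 35 ⊕  76 = 111
219 ⊕ 212 =  15
  2 ⊕ 234 = 232
  3 ⊕ 189 = 190
177 ⊕ 138 =  59
 63 ⊕ 196 = 251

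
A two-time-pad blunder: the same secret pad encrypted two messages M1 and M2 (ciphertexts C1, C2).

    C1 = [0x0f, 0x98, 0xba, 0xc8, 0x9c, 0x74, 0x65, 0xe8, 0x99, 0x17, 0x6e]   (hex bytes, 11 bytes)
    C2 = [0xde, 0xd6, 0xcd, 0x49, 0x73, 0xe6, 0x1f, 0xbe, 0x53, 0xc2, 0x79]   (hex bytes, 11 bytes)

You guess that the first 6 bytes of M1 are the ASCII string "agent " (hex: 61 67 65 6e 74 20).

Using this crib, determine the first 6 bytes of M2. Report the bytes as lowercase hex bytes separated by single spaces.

First, C1 ⊕ C2 = (M1 ⊕ K) ⊕ (M2 ⊕ K) = M1 ⊕ M2, so the key drops out. Then M2 = (M1 ⊕ M2) ⊕ M1 over the first 6 bytes.
byte 0: (0f xor de) xor 61 = d1 xor 61 = b0
byte 1: (98 xor d6) xor 67 = 4e xor 67 = 29
byte 2: (ba xor cd) xor 65 = 77 xor 65 = 12
byte 3: (c8 xor 49) xor 6e = 81 xor 6e = ef
byte 4: (9c xor 73) xor 74 = ef xor 74 = 9b
byte 5: (74 xor e6) xor 20 = 92 xor 20 = b2

b0 29 12 ef 9b b2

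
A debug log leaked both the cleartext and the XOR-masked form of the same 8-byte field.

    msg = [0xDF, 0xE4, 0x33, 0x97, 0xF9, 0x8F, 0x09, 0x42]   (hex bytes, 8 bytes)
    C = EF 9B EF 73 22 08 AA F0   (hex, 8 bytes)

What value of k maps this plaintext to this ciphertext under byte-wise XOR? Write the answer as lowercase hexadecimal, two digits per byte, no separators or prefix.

307fdce4db87a3b2

Since C = msg ⊕ k, XORing both sides with msg gives k = msg ⊕ C.
byte 0: df ⊕ ef = 30
byte 1: e4 ⊕ 9b = 7f
byte 2: 33 ⊕ ef = dc
byte 3: 97 ⊕ 73 = e4
byte 4: f9 ⊕ 22 = db
byte 5: 8f ⊕ 08 = 87
byte 6: 09 ⊕ aa = a3
byte 7: 42 ⊕ f0 = b2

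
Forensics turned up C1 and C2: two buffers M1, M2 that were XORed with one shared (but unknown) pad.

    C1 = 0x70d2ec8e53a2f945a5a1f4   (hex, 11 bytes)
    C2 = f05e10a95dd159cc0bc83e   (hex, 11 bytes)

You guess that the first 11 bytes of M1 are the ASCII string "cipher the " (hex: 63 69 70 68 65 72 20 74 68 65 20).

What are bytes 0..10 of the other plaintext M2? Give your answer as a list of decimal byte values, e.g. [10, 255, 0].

[227, 229, 140, 79, 107, 1, 128, 253, 198, 12, 234]

First, C1 ⊕ C2 = (M1 ⊕ K) ⊕ (M2 ⊕ K) = M1 ⊕ M2, so the key drops out. Then M2 = (M1 ⊕ M2) ⊕ M1 over the first 11 bytes.
byte 0: (70 ^ f0) ^ 63 = 80 ^ 63 = e3
byte 1: (d2 ^ 5e) ^ 69 = 8c ^ 69 = e5
byte 2: (ec ^ 10) ^ 70 = fc ^ 70 = 8c
byte 3: (8e ^ a9) ^ 68 = 27 ^ 68 = 4f
byte 4: (53 ^ 5d) ^ 65 = 0e ^ 65 = 6b
byte 5: (a2 ^ d1) ^ 72 = 73 ^ 72 = 01
byte 6: (f9 ^ 59) ^ 20 = a0 ^ 20 = 80
byte 7: (45 ^ cc) ^ 74 = 89 ^ 74 = fd
byte 8: (a5 ^ 0b) ^ 68 = ae ^ 68 = c6
byte 9: (a1 ^ c8) ^ 65 = 69 ^ 65 = 0c
byte 10: (f4 ^ 3e) ^ 20 = ca ^ 20 = ea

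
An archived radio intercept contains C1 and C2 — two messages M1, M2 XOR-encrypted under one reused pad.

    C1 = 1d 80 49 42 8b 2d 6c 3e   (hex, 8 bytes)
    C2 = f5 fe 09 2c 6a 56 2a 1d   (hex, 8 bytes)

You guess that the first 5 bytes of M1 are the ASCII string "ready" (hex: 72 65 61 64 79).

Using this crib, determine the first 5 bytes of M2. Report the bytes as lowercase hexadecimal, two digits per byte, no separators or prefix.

9a1b210a98

First, C1 ⊕ C2 = (M1 ⊕ K) ⊕ (M2 ⊕ K) = M1 ⊕ M2, so the key drops out. Then M2 = (M1 ⊕ M2) ⊕ M1 over the first 5 bytes.
byte 0: (1d xor f5) xor 72 = e8 xor 72 = 9a
byte 1: (80 xor fe) xor 65 = 7e xor 65 = 1b
byte 2: (49 xor 09) xor 61 = 40 xor 61 = 21
byte 3: (42 xor 2c) xor 64 = 6e xor 64 = 0a
byte 4: (8b xor 6a) xor 79 = e1 xor 79 = 98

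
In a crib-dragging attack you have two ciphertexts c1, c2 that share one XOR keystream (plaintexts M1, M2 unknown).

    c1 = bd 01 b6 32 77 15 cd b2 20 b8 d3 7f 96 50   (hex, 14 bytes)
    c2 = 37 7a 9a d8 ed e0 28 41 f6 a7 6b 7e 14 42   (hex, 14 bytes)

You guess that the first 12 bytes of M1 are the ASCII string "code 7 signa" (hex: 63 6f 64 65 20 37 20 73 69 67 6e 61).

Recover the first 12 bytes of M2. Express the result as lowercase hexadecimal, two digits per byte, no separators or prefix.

e914488fbac2c580bf78d660

First, c1 ⊕ c2 = (M1 ⊕ K) ⊕ (M2 ⊕ K) = M1 ⊕ M2, so the key drops out. Then M2 = (M1 ⊕ M2) ⊕ M1 over the first 12 bytes.
byte 0: (bd xor 37) xor 63 = 8a xor 63 = e9
byte 1: (01 xor 7a) xor 6f = 7b xor 6f = 14
byte 2: (b6 xor 9a) xor 64 = 2c xor 64 = 48
byte 3: (32 xor d8) xor 65 = ea xor 65 = 8f
byte 4: (77 xor ed) xor 20 = 9a xor 20 = ba
byte 5: (15 xor e0) xor 37 = f5 xor 37 = c2
byte 6: (cd xor 28) xor 20 = e5 xor 20 = c5
byte 7: (b2 xor 41) xor 73 = f3 xor 73 = 80
byte 8: (20 xor f6) xor 69 = d6 xor 69 = bf
byte 9: (b8 xor a7) xor 67 = 1f xor 67 = 78
byte 10: (d3 xor 6b) xor 6e = b8 xor 6e = d6
byte 11: (7f xor 7e) xor 61 = 01 xor 61 = 60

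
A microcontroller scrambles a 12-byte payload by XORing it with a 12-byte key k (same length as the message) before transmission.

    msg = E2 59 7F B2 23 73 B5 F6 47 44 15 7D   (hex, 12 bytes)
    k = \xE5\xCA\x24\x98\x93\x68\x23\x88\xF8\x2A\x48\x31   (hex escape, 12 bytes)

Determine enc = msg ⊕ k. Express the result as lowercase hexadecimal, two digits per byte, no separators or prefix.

07935b2ab01b967ebf6e5d4c

XOR is its own inverse, so applying the key byte-wise gives the result directly.
byte 0: 11100010 XOR 11100101 = 00000111
byte 1: 01011001 XOR 11001010 = 10010011
byte 2: 01111111 XOR 00100100 = 01011011
byte 3: 10110010 XOR 10011000 = 00101010
byte 4: 00100011 XOR 10010011 = 10110000
byte 5: 01110011 XOR 01101000 = 00011011
byte 6: 10110101 XOR 00100011 = 10010110
byte 7: 11110110 XOR 10001000 = 01111110
byte 8: 01000111 XOR 11111000 = 10111111
byte 9: 01000100 XOR 00101010 = 01101110
byte 10: 00010101 XOR 01001000 = 01011101
byte 11: 01111101 XOR 00110001 = 01001100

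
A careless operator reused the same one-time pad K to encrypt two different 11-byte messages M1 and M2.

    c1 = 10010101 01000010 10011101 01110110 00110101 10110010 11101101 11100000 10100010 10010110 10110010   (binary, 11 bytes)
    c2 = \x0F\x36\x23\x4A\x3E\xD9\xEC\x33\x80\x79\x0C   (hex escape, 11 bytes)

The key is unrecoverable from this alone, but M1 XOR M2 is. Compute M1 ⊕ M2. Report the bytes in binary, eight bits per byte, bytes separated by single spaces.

c1 ⊕ c2 = (M1 ⊕ K) ⊕ (M2 ⊕ K) = M1 ⊕ M2 — the shared key cancels under XOR.
149 ⊕  15 = 154
 66 ⊕  54 = 116
157 ⊕  35 = 190
118 ⊕  74 =  60
 53 ⊕  62 =  11
178 ⊕ 217 = 107
237 ⊕ 236 =   1
224 ⊕  51 = 211
162 ⊕ 128 =  34
150 ⊕ 121 = 239
178 ⊕  12 = 190

10011010 01110100 10111110 00111100 00001011 01101011 00000001 11010011 00100010 11101111 10111110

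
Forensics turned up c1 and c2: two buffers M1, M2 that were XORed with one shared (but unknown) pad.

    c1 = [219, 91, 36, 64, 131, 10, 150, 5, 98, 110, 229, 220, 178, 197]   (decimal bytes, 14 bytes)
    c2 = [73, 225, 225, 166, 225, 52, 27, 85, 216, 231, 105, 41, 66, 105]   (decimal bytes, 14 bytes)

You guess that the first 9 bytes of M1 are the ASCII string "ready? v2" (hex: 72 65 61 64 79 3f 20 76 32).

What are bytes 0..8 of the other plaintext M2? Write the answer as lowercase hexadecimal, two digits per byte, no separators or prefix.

First, c1 ⊕ c2 = (M1 ⊕ K) ⊕ (M2 ⊕ K) = M1 ⊕ M2, so the key drops out. Then M2 = (M1 ⊕ M2) ⊕ M1 over the first 9 bytes.
byte 0: (db ⊕ 49) ⊕ 72 = 92 ⊕ 72 = e0
byte 1: (5b ⊕ e1) ⊕ 65 = ba ⊕ 65 = df
byte 2: (24 ⊕ e1) ⊕ 61 = c5 ⊕ 61 = a4
byte 3: (40 ⊕ a6) ⊕ 64 = e6 ⊕ 64 = 82
byte 4: (83 ⊕ e1) ⊕ 79 = 62 ⊕ 79 = 1b
byte 5: (0a ⊕ 34) ⊕ 3f = 3e ⊕ 3f = 01
byte 6: (96 ⊕ 1b) ⊕ 20 = 8d ⊕ 20 = ad
byte 7: (05 ⊕ 55) ⊕ 76 = 50 ⊕ 76 = 26
byte 8: (62 ⊕ d8) ⊕ 32 = ba ⊕ 32 = 88

e0dfa4821b01ad2688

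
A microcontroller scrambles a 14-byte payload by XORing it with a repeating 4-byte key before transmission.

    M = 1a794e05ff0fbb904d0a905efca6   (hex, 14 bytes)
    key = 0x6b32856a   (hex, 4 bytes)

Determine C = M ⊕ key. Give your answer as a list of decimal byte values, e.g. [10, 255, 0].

[113, 75, 203, 111, 148, 61, 62, 250, 38, 56, 21, 52, 151, 148]

The 4-byte key repeats, so the effective keystream is 6b 32 85 6a 6b 32 85 6a 6b 32 85 6a 6b 32.
byte 0: 1a xor 6b = 71
byte 1: 79 xor 32 = 4b
byte 2: 4e xor 85 = cb
byte 3: 05 xor 6a = 6f
byte 4: ff xor 6b = 94
byte 5: 0f xor 32 = 3d
byte 6: bb xor 85 = 3e
byte 7: 90 xor 6a = fa
byte 8: 4d xor 6b = 26
byte 9: 0a xor 32 = 38
byte 10: 90 xor 85 = 15
byte 11: 5e xor 6a = 34
byte 12: fc xor 6b = 97
byte 13: a6 xor 32 = 94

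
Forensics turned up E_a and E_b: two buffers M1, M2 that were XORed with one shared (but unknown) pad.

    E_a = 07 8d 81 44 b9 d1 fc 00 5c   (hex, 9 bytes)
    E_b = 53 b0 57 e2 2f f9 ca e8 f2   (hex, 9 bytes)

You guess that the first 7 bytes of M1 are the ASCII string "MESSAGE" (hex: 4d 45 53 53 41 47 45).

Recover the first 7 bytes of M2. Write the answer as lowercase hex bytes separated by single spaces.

First, E_a ⊕ E_b = (M1 ⊕ K) ⊕ (M2 ⊕ K) = M1 ⊕ M2, so the key drops out. Then M2 = (M1 ⊕ M2) ⊕ M1 over the first 7 bytes.
byte 0: (07 ⊕ 53) ⊕ 4d = 54 ⊕ 4d = 19
byte 1: (8d ⊕ b0) ⊕ 45 = 3d ⊕ 45 = 78
byte 2: (81 ⊕ 57) ⊕ 53 = d6 ⊕ 53 = 85
byte 3: (44 ⊕ e2) ⊕ 53 = a6 ⊕ 53 = f5
byte 4: (b9 ⊕ 2f) ⊕ 41 = 96 ⊕ 41 = d7
byte 5: (d1 ⊕ f9) ⊕ 47 = 28 ⊕ 47 = 6f
byte 6: (fc ⊕ ca) ⊕ 45 = 36 ⊕ 45 = 73

19 78 85 f5 d7 6f 73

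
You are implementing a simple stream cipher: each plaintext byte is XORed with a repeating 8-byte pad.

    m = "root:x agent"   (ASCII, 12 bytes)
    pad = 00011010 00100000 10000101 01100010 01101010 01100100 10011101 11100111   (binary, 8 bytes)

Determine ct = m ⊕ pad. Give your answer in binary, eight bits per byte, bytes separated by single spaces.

01101000 01001111 11101010 00010110 01010000 00011100 10111101 10000110 01111101 01000101 11101011 00010110

The 8-byte key repeats, so the effective keystream is 1a 20 85 62 6a 64 9d e7 1a 20 85 62.
byte 0: 114 xor  26 = 104
byte 1: 111 xor  32 =  79
byte 2: 111 xor 133 = 234
byte 3: 116 xor  98 =  22
byte 4:  58 xor 106 =  80
byte 5: 120 xor 100 =  28
byte 6:  32 xor 157 = 189
byte 7:  97 xor 231 = 134
byte 8: 103 xor  26 = 125
byte 9: 101 xor  32 =  69
byte 10: 110 xor 133 = 235
byte 11: 116 xor  98 =  22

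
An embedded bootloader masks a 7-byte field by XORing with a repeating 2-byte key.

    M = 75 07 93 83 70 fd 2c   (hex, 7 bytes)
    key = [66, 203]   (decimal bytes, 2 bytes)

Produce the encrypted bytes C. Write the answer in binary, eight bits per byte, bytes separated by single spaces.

The 2-byte key repeats, so the effective keystream is 42 cb 42 cb 42 cb 42.
byte 0: 75 XOR 42 = 37
byte 1: 07 XOR cb = cc
byte 2: 93 XOR 42 = d1
byte 3: 83 XOR cb = 48
byte 4: 70 XOR 42 = 32
byte 5: fd XOR cb = 36
byte 6: 2c XOR 42 = 6e

00110111 11001100 11010001 01001000 00110010 00110110 01101110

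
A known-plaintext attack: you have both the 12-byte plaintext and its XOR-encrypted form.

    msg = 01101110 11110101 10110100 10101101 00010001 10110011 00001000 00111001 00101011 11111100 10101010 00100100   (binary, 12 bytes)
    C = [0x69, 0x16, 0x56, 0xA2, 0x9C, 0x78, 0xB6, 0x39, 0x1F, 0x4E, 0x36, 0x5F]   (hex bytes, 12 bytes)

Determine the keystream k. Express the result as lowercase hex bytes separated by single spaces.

Since C = msg ⊕ k, XORing both sides with msg gives k = msg ⊕ C.
6e ⊕ 69 = 07
f5 ⊕ 16 = e3
b4 ⊕ 56 = e2
ad ⊕ a2 = 0f
11 ⊕ 9c = 8d
b3 ⊕ 78 = cb
08 ⊕ b6 = be
39 ⊕ 39 = 00
2b ⊕ 1f = 34
fc ⊕ 4e = b2
aa ⊕ 36 = 9c
24 ⊕ 5f = 7b

07 e3 e2 0f 8d cb be 00 34 b2 9c 7b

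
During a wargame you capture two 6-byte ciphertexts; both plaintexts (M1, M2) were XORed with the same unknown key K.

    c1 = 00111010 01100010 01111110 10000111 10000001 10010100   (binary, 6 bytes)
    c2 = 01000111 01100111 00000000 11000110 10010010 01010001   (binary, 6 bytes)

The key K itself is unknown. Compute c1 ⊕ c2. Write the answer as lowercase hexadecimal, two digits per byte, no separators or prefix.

c1 ⊕ c2 = (M1 ⊕ K) ⊕ (M2 ⊕ K) = M1 ⊕ M2 — the shared key cancels under XOR.
byte 0: 3a XOR 47 = 7d
byte 1: 62 XOR 67 = 05
byte 2: 7e XOR 00 = 7e
byte 3: 87 XOR c6 = 41
byte 4: 81 XOR 92 = 13
byte 5: 94 XOR 51 = c5

7d057e4113c5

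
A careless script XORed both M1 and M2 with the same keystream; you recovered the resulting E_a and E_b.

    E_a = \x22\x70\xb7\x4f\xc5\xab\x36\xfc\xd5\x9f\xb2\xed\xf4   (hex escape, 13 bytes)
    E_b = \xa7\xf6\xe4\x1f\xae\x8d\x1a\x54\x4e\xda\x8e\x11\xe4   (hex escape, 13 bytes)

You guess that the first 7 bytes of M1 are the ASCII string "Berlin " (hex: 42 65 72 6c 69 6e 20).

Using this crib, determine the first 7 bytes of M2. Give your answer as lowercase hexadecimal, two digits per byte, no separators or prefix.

First, E_a ⊕ E_b = (M1 ⊕ K) ⊕ (M2 ⊕ K) = M1 ⊕ M2, so the key drops out. Then M2 = (M1 ⊕ M2) ⊕ M1 over the first 7 bytes.
byte 0: (22 XOR a7) XOR 42 = 85 XOR 42 = c7
byte 1: (70 XOR f6) XOR 65 = 86 XOR 65 = e3
byte 2: (b7 XOR e4) XOR 72 = 53 XOR 72 = 21
byte 3: (4f XOR 1f) XOR 6c = 50 XOR 6c = 3c
byte 4: (c5 XOR ae) XOR 69 = 6b XOR 69 = 02
byte 5: (ab XOR 8d) XOR 6e = 26 XOR 6e = 48
byte 6: (36 XOR 1a) XOR 20 = 2c XOR 20 = 0c

c7e3213c02480c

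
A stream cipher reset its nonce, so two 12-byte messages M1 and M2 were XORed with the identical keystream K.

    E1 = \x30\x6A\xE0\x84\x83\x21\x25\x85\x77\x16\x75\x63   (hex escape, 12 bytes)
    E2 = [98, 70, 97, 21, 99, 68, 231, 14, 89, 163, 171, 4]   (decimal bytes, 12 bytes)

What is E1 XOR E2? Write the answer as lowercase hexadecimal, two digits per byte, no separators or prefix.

522c8191e065c28b2eb5de67

E1 ⊕ E2 = (M1 ⊕ K) ⊕ (M2 ⊕ K) = M1 ⊕ M2 — the shared key cancels under XOR.
byte 0: 30 ^ 62 = 52
byte 1: 6a ^ 46 = 2c
byte 2: e0 ^ 61 = 81
byte 3: 84 ^ 15 = 91
byte 4: 83 ^ 63 = e0
byte 5: 21 ^ 44 = 65
byte 6: 25 ^ e7 = c2
byte 7: 85 ^ 0e = 8b
byte 8: 77 ^ 59 = 2e
byte 9: 16 ^ a3 = b5
byte 10: 75 ^ ab = de
byte 11: 63 ^ 04 = 67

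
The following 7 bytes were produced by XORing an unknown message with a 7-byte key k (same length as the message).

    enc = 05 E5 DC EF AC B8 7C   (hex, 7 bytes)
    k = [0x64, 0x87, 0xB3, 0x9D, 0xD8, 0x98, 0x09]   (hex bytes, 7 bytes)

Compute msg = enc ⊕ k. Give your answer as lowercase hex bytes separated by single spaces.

XOR is its own inverse, so applying the key byte-wise gives the result directly.
05 XOR 64 = 61
e5 XOR 87 = 62
dc XOR b3 = 6f
ef XOR 9d = 72
ac XOR d8 = 74
b8 XOR 98 = 20
7c XOR 09 = 75

61 62 6f 72 74 20 75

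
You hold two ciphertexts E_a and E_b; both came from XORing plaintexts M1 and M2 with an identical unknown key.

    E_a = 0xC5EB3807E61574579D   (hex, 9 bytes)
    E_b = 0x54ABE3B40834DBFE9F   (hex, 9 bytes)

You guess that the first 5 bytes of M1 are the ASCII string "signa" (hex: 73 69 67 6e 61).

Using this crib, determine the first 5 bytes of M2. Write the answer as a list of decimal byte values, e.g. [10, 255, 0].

[226, 41, 188, 221, 143]

First, E_a ⊕ E_b = (M1 ⊕ K) ⊕ (M2 ⊕ K) = M1 ⊕ M2, so the key drops out. Then M2 = (M1 ⊕ M2) ⊕ M1 over the first 5 bytes.
byte 0: (c5 ^ 54) ^ 73 = 91 ^ 73 = e2
byte 1: (eb ^ ab) ^ 69 = 40 ^ 69 = 29
byte 2: (38 ^ e3) ^ 67 = db ^ 67 = bc
byte 3: (07 ^ b4) ^ 6e = b3 ^ 6e = dd
byte 4: (e6 ^ 08) ^ 61 = ee ^ 61 = 8f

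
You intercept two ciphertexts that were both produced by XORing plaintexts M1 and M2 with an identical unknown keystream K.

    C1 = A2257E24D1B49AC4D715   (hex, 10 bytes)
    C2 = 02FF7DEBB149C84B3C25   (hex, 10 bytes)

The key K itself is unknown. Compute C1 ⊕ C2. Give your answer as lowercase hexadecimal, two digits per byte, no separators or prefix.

a0da03cf60fd528feb30

C1 ⊕ C2 = (M1 ⊕ K) ⊕ (M2 ⊕ K) = M1 ⊕ M2 — the shared key cancels under XOR.
byte 0: 10100010 ⊕ 00000010 = 10100000
byte 1: 00100101 ⊕ 11111111 = 11011010
byte 2: 01111110 ⊕ 01111101 = 00000011
byte 3: 00100100 ⊕ 11101011 = 11001111
byte 4: 11010001 ⊕ 10110001 = 01100000
byte 5: 10110100 ⊕ 01001001 = 11111101
byte 6: 10011010 ⊕ 11001000 = 01010010
byte 7: 11000100 ⊕ 01001011 = 10001111
byte 8: 11010111 ⊕ 00111100 = 11101011
byte 9: 00010101 ⊕ 00100101 = 00110000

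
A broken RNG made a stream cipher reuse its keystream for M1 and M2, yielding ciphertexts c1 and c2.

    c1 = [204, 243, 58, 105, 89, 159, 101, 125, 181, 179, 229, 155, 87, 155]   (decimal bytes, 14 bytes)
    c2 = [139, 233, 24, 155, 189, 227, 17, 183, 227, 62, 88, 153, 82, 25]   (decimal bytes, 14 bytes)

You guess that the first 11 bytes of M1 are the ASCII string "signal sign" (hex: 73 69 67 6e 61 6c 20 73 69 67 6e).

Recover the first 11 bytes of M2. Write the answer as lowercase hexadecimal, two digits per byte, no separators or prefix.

3473459c851054b93fead3

First, c1 ⊕ c2 = (M1 ⊕ K) ⊕ (M2 ⊕ K) = M1 ⊕ M2, so the key drops out. Then M2 = (M1 ⊕ M2) ⊕ M1 over the first 11 bytes.
byte 0: (cc xor 8b) xor 73 = 47 xor 73 = 34
byte 1: (f3 xor e9) xor 69 = 1a xor 69 = 73
byte 2: (3a xor 18) xor 67 = 22 xor 67 = 45
byte 3: (69 xor 9b) xor 6e = f2 xor 6e = 9c
byte 4: (59 xor bd) xor 61 = e4 xor 61 = 85
byte 5: (9f xor e3) xor 6c = 7c xor 6c = 10
byte 6: (65 xor 11) xor 20 = 74 xor 20 = 54
byte 7: (7d xor b7) xor 73 = ca xor 73 = b9
byte 8: (b5 xor e3) xor 69 = 56 xor 69 = 3f
byte 9: (b3 xor 3e) xor 67 = 8d xor 67 = ea
byte 10: (e5 xor 58) xor 6e = bd xor 6e = d3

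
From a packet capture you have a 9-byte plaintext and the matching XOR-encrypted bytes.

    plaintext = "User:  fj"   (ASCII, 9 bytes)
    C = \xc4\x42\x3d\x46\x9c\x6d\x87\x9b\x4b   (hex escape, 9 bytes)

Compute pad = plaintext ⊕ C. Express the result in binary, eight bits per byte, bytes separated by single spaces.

10010001 00110001 01011000 00110100 10100110 01001101 10100111 11111101 00100001

Since C = plaintext ⊕ pad, XORing both sides with plaintext gives pad = plaintext ⊕ C.
01010101 xor 11000100 = 10010001
01110011 xor 01000010 = 00110001
01100101 xor 00111101 = 01011000
01110010 xor 01000110 = 00110100
00111010 xor 10011100 = 10100110
00100000 xor 01101101 = 01001101
00100000 xor 10000111 = 10100111
01100110 xor 10011011 = 11111101
01101010 xor 01001011 = 00100001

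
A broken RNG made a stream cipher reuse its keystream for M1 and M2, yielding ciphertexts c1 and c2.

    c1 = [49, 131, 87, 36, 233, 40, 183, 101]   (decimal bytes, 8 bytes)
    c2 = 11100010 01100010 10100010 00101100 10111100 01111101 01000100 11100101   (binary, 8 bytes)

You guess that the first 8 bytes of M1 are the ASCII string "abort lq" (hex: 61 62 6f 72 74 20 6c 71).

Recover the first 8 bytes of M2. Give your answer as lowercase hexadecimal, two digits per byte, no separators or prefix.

First, c1 ⊕ c2 = (M1 ⊕ K) ⊕ (M2 ⊕ K) = M1 ⊕ M2, so the key drops out. Then M2 = (M1 ⊕ M2) ⊕ M1 over the first 8 bytes.
byte 0: (31 xor e2) xor 61 = d3 xor 61 = b2
byte 1: (83 xor 62) xor 62 = e1 xor 62 = 83
byte 2: (57 xor a2) xor 6f = f5 xor 6f = 9a
byte 3: (24 xor 2c) xor 72 = 08 xor 72 = 7a
byte 4: (e9 xor bc) xor 74 = 55 xor 74 = 21
byte 5: (28 xor 7d) xor 20 = 55 xor 20 = 75
byte 6: (b7 xor 44) xor 6c = f3 xor 6c = 9f
byte 7: (65 xor e5) xor 71 = 80 xor 71 = f1

b2839a7a21759ff1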